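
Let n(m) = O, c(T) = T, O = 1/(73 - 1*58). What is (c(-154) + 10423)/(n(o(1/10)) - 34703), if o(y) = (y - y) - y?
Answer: -154035/520544 ≈ -0.29591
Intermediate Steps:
O = 1/15 (O = 1/(73 - 58) = 1/15 ≈ 0.066667)
o(y) = -y (o(y) = 0 - y = -y)
n(m) = 1/15
(c(-154) + 10423)/(n(o(1/10)) - 34703) = (-154 + 10423)/(1/15 - 34703) = 10269/(-520544/15) = 10269*(-15/520544) = -154035/520544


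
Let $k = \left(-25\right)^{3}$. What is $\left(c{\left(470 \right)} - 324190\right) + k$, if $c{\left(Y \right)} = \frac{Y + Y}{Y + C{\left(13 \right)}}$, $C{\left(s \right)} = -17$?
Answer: $- \frac{153935255}{453} \approx -3.3981 \cdot 10^{5}$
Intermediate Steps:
$k = -15625$
$c{\left(Y \right)} = \frac{2 Y}{-17 + Y}$ ($c{\left(Y \right)} = \frac{Y + Y}{Y - 17} = \frac{2 Y}{-17 + Y}$)
$\left(c{\left(470 \right)} - 324190\right) + k = \left(2 \cdot 470 \frac{1}{-17 + 470} - 324190\right) - 15625 = \left(2 \cdot 470 \cdot \frac{1}{453} - 324190\right) - 15625 = \left(\frac{940}{453} - 324190\right) - 15625 = - \frac{146857130}{453} - 15625 = - \frac{153935255}{453}$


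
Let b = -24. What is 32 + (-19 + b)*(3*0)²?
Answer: 32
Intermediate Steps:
32 + (-19 + b)*(3*0)² = 32 + (-19 - 24)*(3*0)² = 32 - 43*0² = 32 - 43*0 = 32 + 0 = 32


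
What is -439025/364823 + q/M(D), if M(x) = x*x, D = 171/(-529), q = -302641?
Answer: -30897368896360688/10667789343 ≈ -2.8963e+6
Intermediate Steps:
D = -171/529 (D = 171*(-1/529) = -171/529 ≈ -0.32325)
M(x) = x²
-439025/364823 + q/M(D) = -439025/364823 - 302641/((-171/529)²) = -439025*1/364823 - 302641/29241/279841 = -439025/364823 - 302641*279841/29241 = -439025/364823 - 84691360081/29241 = -30897368896360688/10667789343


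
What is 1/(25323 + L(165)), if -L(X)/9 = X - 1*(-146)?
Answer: 1/22524 ≈ 4.4397e-5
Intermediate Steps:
L(X) = -1314 - 9*X (L(X) = -9*(X - 1*(-146)) = -9*(X + 146) = -9*(146 + X) = -1314 - 9*X)
1/(25323 + L(165)) = 1/(25323 + (-1314 - 9*165)) = 1/(25323 + (-1314 - 1485)) = 1/(25323 - 2799) = 1/22524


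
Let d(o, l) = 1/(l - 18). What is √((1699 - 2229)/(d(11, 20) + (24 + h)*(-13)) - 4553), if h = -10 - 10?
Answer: I*√48193597/103 ≈ 67.4*I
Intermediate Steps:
h = -20
d(o, l) = 1/(-18 + l)
√((1699 - 2229)/(d(11, 20) + (24 + h)*(-13)) - 4553) = √((1699 - 2229)/(1/(-18 + 20) + (24 - 20)*(-13)) - 4553) = √(-530/(1/2 + 4*(-13)) - 4553) = √(-530/(½ - 52) - 4553) = √(-530/(-103/2) - 4553) = √(-530*(-2/103) - 4553) = √(1060/103 - 4553) = √(-467899/103) = I*√48193597/103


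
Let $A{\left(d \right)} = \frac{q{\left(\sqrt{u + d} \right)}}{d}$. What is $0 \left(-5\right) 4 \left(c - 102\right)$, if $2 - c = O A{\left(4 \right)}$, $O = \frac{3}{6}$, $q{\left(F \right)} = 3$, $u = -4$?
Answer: $0$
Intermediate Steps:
$O = \frac{1}{2}$ ($O = 3 \cdot \frac{1}{6} = \frac{1}{2} \approx 0.5$)
$A{\left(d \right)} = \frac{3}{d}$
$c = \frac{13}{8}$ ($c = 2 - \frac{3 \cdot \frac{1}{4}}{2} = 2 - \frac{1}{2} \cdot \frac{3}{4} = 2 - \frac{3}{8} = \frac{13}{8} \approx 1.625$)
$0 \left(-5\right) 4 \left(c - 102\right) = 0 \left(-5\right) 4 \left(\frac{13}{8} - 102\right) = 0 \cdot 4 \left(- \frac{803}{8}\right) = 0 \left(- \frac{803}{8}\right) = 0$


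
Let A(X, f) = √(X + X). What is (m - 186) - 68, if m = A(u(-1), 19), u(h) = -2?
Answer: -254 + 2*I ≈ -254.0 + 2.0*I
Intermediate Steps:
A(X, f) = √2*√X (A(X, f) = √(2*X) = √2*√X)
m = 2*I (m = √2*√(-2) = √2*(I*√2) = 2*I ≈ 2.0*I)
(m - 186) - 68 = (2*I - 186) - 68 = (-186 + 2*I) - 68 = -254 + 2*I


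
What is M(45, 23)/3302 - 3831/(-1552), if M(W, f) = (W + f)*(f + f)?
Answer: 8752309/2562352 ≈ 3.4157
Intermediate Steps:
M(W, f) = 2*f*(W + f) (M(W, f) = (W + f)*(2*f) = 2*f*(W + f))
M(45, 23)/3302 - 3831/(-1552) = (2*23*(45 + 23))/3302 - 3831/(-1552) = (2*23*68)*(1/3302) - 3831*(-1/1552) = 3128*(1/3302) + 3831/1552 = 1564/1651 + 3831/1552 = 8752309/2562352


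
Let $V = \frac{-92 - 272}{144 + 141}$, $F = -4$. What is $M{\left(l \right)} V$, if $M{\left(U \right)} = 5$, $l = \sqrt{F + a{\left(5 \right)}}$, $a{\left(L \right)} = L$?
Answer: $- \frac{364}{57} \approx -6.386$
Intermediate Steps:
$l = 1$ ($l = \sqrt{-4 + 5} = \sqrt{1} = 1$)
$V = - \frac{364}{285} \approx -1.2772$
$M{\left(l \right)} V = 5 \left(- \frac{364}{285}\right) = - \frac{364}{57}$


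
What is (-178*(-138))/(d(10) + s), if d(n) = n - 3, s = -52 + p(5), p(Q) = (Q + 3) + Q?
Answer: -6141/8 ≈ -767.63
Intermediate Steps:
p(Q) = 3 + 2*Q (p(Q) = (3 + Q) + Q = 3 + 2*Q)
s = -39 (s = -52 + (3 + 2*5) = -52 + (3 + 10) = -52 + 13 = -39)
d(n) = -3 + n
(-178*(-138))/(d(10) + s) = (-178*(-138))/((-3 + 10) - 39) = 24564/(7 - 39) = 24564/(-32) = 24564*(-1/32) = -6141/8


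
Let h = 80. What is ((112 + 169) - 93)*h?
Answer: 15040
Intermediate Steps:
((112 + 169) - 93)*h = ((112 + 169) - 93)*80 = (281 - 93)*80 = 188*80 = 15040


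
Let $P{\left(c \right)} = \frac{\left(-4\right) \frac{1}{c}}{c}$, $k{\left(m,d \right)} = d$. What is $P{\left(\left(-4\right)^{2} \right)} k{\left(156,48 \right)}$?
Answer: $- \frac{3}{4} \approx -0.75$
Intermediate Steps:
$P{\left(c \right)} = - \frac{4}{c^{2}}$
$P{\left(\left(-4\right)^{2} \right)} k{\left(156,48 \right)} = - \frac{4}{256} \cdot 48 = \left(-4\right) \frac{1}{256} \cdot 48 = \left(- \frac{1}{64}\right) 48 = - \frac{3}{4}$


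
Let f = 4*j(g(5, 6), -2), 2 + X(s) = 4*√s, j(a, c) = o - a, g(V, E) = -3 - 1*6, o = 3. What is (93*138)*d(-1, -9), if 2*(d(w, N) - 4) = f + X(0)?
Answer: 346518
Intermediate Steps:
g(V, E) = -9 (g(V, E) = -3 - 6 = -9)
j(a, c) = 3 - a
X(s) = -2 + 4*√s
f = 48 (f = 4*(3 - 1*(-9)) = 4*(3 + 9) = 4*12 = 48)
d(w, N) = 27 (d(w, N) = 4 + (48 + (-2 + 4*√0))/2 = 4 + (48 + (-2 + 4*0))/2 = 4 + (48 + (-2 + 0))/2 = 4 + (48 - 2)/2 = 4 + (½)*46 = 4 + 23 = 27)
(93*138)*d(-1, -9) = (93*138)*27 = 12834*27 = 346518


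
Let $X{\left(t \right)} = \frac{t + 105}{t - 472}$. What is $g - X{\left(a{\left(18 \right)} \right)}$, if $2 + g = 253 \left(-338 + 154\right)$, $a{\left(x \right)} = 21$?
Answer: $- \frac{20995728}{451} \approx -46554.0$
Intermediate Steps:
$X{\left(t \right)} = \frac{105 + t}{-472 + t}$
$g = -46554$ ($g = -2 + 253 \left(-338 + 154\right) = -2 + 253 \left(-184\right) = -2 - 46552 = -46554$)
$g - X{\left(a{\left(18 \right)} \right)} = -46554 - \frac{105 + 21}{-472 + 21} = -46554 - \frac{1}{-451} \cdot 126 = -46554 - \left(- \frac{1}{451}\right) 126 = -46554 - - \frac{126}{451} = -46554 + \frac{126}{451} = - \frac{20995728}{451}$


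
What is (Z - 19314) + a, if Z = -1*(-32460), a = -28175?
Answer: -15029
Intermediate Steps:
Z = 32460
(Z - 19314) + a = (32460 - 19314) - 28175 = 13146 - 28175 = -15029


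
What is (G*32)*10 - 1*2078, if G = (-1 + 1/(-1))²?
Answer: -798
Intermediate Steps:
G = 4 (G = (-1 - 1)² = (-2)² = 4)
(G*32)*10 - 1*2078 = (4*32)*10 - 1*2078 = 128*10 - 2078 = 1280 - 2078 = -798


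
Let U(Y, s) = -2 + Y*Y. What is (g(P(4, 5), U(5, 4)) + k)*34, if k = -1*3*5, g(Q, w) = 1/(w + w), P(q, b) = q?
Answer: -11713/23 ≈ -509.26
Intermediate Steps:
U(Y, s) = -2 + Y²
g(Q, w) = 1/(2*w)
k = -15 (k = -3*5 = -15)
(g(P(4, 5), U(5, 4)) + k)*34 = (1/(2*(-2 + 5²)) - 15)*34 = (1/(2*(-2 + 25)) - 15)*34 = ((½)/23 - 15)*34 = ((½)*(1/23) - 15)*34 = (1/46 - 15)*34 = -689/46*34 = -11713/23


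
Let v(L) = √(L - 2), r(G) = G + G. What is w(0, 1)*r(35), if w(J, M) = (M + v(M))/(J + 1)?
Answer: 70 + 70*I ≈ 70.0 + 70.0*I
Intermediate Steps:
r(G) = 2*G
v(L) = √(-2 + L)
w(J, M) = (M + √(-2 + M))/(1 + J) (w(J, M) = (M + √(-2 + M))/(J + 1) = (M + √(-2 + M))/(1 + J))
w(0, 1)*r(35) = ((1 + √(-2 + 1))/(1 + 0))*(2*35) = ((1 + √(-1))/1)*70 = (1*(1 + I))*70 = (1 + I)*70 = 70 + 70*I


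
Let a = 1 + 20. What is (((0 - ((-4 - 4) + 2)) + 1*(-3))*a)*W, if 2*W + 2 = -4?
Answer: -189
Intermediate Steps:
a = 21
W = -3 (W = -1 + (1/2)*(-4) = -1 - 2 = -3)
(((0 - ((-4 - 4) + 2)) + 1*(-3))*a)*W = (((0 - ((-4 - 4) + 2)) + 1*(-3))*21)*(-3) = (((0 - (-8 + 2)) - 3)*21)*(-3) = (((0 - 1*(-6)) - 3)*21)*(-3) = (((0 + 6) - 3)*21)*(-3) = ((6 - 3)*21)*(-3) = (3*21)*(-3) = 63*(-3) = -189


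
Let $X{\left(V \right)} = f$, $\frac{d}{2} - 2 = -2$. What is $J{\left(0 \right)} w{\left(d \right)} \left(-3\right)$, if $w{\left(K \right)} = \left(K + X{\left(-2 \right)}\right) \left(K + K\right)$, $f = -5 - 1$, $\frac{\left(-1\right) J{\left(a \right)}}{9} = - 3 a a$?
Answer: $0$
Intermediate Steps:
$d = 0$ ($d = 4 + 2 \left(-2\right) = 4 - 4 = 0$)
$J{\left(a \right)} = 27 a^{2}$ ($J{\left(a \right)} = - 9 - 3 a a = - 9 \left(- 3 a^{2}\right) = 27 a^{2}$)
$f = -6$
$X{\left(V \right)} = -6$
$w{\left(K \right)} = 2 K \left(-6 + K\right)$ ($w{\left(K \right)} = \left(K - 6\right) \left(K + K\right) = \left(-6 + K\right) 2 K = 2 K \left(-6 + K\right)$)
$J{\left(0 \right)} w{\left(d \right)} \left(-3\right) = 27 \cdot 0^{2} \cdot 2 \cdot 0 \left(-6 + 0\right) \left(-3\right) = 27 \cdot 0 \cdot 2 \cdot 0 \left(-6\right) \left(-3\right) = 0 \cdot 0 \left(-3\right) = 0 \left(-3\right) = 0$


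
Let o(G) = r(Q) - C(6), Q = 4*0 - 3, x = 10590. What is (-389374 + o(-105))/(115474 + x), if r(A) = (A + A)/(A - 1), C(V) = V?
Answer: -778757/252128 ≈ -3.0887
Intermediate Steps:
Q = -3 (Q = 0 - 3 = -3)
r(A) = 2*A/(-1 + A) (r(A) = (2*A)/(-1 + A) = 2*A/(-1 + A))
o(G) = -9/2 (o(G) = 2*(-3)/(-1 - 3) - 1*6 = 2*(-3)/(-4) - 6 = 2*(-3)*(-¼) - 6 = 3/2 - 6 = -9/2)
(-389374 + o(-105))/(115474 + x) = (-389374 - 9/2)/(115474 + 10590) = -778757/2/126064 = -778757/2*1/126064 = -778757/252128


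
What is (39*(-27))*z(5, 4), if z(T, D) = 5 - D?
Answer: -1053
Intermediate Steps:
(39*(-27))*z(5, 4) = (39*(-27))*(5 - 1*4) = -1053*(5 - 4) = -1053*1 = -1053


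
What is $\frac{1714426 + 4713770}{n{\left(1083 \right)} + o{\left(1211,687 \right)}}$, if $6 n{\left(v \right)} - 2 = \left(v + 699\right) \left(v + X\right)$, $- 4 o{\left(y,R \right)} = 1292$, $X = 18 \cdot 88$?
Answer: $\frac{19284588}{2375329} \approx 8.1187$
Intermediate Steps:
$X = 1584$
$o{\left(y,R \right)} = -323$ ($o{\left(y,R \right)} = \left(- \frac{1}{4}\right) 1292 = -323$)
$n{\left(v \right)} = \frac{1}{3} + \frac{\left(699 + v\right) \left(1584 + v\right)}{6}$ ($n{\left(v \right)} = \frac{1}{3} + \frac{\left(v + 699\right) \left(v + 1584\right)}{6} = \frac{1}{3} + \frac{\left(699 + v\right) \left(1584 + v\right)}{6}$)
$\frac{1714426 + 4713770}{n{\left(1083 \right)} + o{\left(1211,687 \right)}} = \frac{1714426 + 4713770}{\left(\frac{553609}{3} + \frac{1083^{2}}{6} + \frac{761}{2} \cdot 1083\right) - 323} = \frac{6428196}{\left(\frac{553609}{3} + \frac{1}{6} \cdot 1172889 + \frac{824163}{2}\right) - 323} = \frac{6428196}{\left(\frac{553609}{3} + \frac{390963}{2} + \frac{824163}{2}\right) - 323} = \frac{6428196}{\frac{2376298}{3} - 323} = \frac{6428196}{\frac{2375329}{3}} = 6428196 \cdot \frac{3}{2375329} = \frac{19284588}{2375329}$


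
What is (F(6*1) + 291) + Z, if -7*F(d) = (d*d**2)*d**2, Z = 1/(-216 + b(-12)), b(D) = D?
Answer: -1308499/1596 ≈ -819.86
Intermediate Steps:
Z = -1/228 (Z = 1/(-216 - 12) = 1/(-228) = -1/228 ≈ -0.0043860)
F(d) = -d**5/7 (F(d) = -d*d**2*d**2/7 = -d**3*d**2/7 = -d**5/7)
(F(6*1) + 291) + Z = (-(6*1)**5/7 + 291) - 1/228 = (-1/7*6**5 + 291) - 1/228 = (-1/7*7776 + 291) - 1/228 = (-7776/7 + 291) - 1/228 = -5739/7 - 1/228 = -1308499/1596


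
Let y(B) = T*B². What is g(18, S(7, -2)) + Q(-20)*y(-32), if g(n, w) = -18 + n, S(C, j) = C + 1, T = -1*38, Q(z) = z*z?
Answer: -15564800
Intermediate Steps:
Q(z) = z²
T = -38
S(C, j) = 1 + C
y(B) = -38*B²
g(18, S(7, -2)) + Q(-20)*y(-32) = (-18 + 18) + (-20)²*(-38*(-32)²) = 0 + 400*(-38*1024) = 0 + 400*(-38912) = 0 - 15564800 = -15564800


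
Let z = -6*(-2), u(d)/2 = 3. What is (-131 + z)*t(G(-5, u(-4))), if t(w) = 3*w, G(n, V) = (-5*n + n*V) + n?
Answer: 3570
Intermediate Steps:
u(d) = 6 (u(d) = 2*3 = 6)
G(n, V) = -4*n + V*n (G(n, V) = (-5*n + V*n) + n = -4*n + V*n)
z = 12
(-131 + z)*t(G(-5, u(-4))) = (-131 + 12)*(3*(-5*(-4 + 6))) = -357*(-5*2) = -357*(-10) = -119*(-30) = 3570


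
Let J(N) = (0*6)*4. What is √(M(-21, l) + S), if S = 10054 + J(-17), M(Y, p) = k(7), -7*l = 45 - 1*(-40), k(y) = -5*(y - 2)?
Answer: √10029 ≈ 100.14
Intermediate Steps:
J(N) = 0 (J(N) = 0*4 = 0)
k(y) = 10 - 5*y (k(y) = -5*(-2 + y) = -(-10 + 5*y) = 10 - 5*y)
l = -85/7 (l = -(45 - 1*(-40))/7 = -(45 + 40)/7 = -⅐*85 = -85/7 ≈ -12.143)
M(Y, p) = -25 (M(Y, p) = 10 - 5*7 = 10 - 35 = -25)
S = 10054 (S = 10054 + 0 = 10054)
√(M(-21, l) + S) = √(-25 + 10054) = √10029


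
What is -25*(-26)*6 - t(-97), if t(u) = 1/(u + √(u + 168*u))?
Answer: 1037401/266 + 13*I*√97/25802 ≈ 3900.0 + 0.0049622*I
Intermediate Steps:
t(u) = 1/(u + 13*√u) (t(u) = 1/(u + √(169*u)) = 1/(u + 13*√u))
-25*(-26)*6 - t(-97) = -25*(-26)*6 - 1/(-97 + 13*√(-97)) = 650*6 - 1/(-97 + 13*(I*√97)) = 3900 - 1/(-97 + 13*I*√97)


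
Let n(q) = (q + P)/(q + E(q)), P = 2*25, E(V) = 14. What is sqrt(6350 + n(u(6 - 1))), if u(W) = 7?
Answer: 27*sqrt(427)/7 ≈ 79.704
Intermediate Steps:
P = 50
n(q) = (50 + q)/(14 + q) (n(q) = (q + 50)/(q + 14) = (50 + q)/(14 + q))
sqrt(6350 + n(u(6 - 1))) = sqrt(6350 + (50 + 7)/(14 + 7)) = sqrt(6350 + 57/21) = sqrt(6350 + (1/21)*57) = sqrt(6350 + 19/7) = sqrt(44469/7) = 27*sqrt(427)/7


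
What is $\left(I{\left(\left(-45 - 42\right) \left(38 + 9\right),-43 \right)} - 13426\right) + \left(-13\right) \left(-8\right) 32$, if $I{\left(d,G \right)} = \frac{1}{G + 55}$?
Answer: $- \frac{121175}{12} \approx -10098.0$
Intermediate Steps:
$I{\left(d,G \right)} = \frac{1}{55 + G}$
$\left(I{\left(\left(-45 - 42\right) \left(38 + 9\right),-43 \right)} - 13426\right) + \left(-13\right) \left(-8\right) 32 = \left(\frac{1}{55 - 43} - 13426\right) + \left(-13\right) \left(-8\right) 32 = \left(\frac{1}{12} - 13426\right) + 104 \cdot 32 = \left(\frac{1}{12} - 13426\right) + 3328 = - \frac{161111}{12} + 3328 = - \frac{121175}{12}$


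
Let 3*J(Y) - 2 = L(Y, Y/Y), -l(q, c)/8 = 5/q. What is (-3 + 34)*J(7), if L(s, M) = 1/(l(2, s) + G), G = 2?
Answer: 1085/54 ≈ 20.093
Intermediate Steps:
l(q, c) = -40/q
L(s, M) = -1/18 (L(s, M) = 1/(-40/2 + 2) = 1/(-40*1/2 + 2) = 1/(-20 + 2) = 1/(-18) = -1/18)
J(Y) = 35/54 (J(Y) = 2/3 + (1/3)*(-1/18) = 2/3 - 1/54 = 35/54)
(-3 + 34)*J(7) = (-3 + 34)*(35/54) = 31*(35/54) = 1085/54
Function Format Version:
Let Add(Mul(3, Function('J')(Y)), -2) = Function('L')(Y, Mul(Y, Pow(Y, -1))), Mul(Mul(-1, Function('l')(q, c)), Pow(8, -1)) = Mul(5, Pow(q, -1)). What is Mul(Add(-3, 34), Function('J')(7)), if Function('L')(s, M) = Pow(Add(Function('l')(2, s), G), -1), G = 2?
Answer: Rational(1085, 54) ≈ 20.093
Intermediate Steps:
Function('l')(q, c) = Mul(-40, Pow(q, -1)) (Function('l')(q, c) = Mul(-8, Mul(5, Pow(q, -1))) = Mul(-40, Pow(q, -1)))
Function('L')(s, M) = Rational(-1, 18) (Function('L')(s, M) = Pow(Add(Mul(-40, Pow(2, -1)), 2), -1) = Pow(Add(Mul(-40, Rational(1, 2)), 2), -1) = Pow(Add(-20, 2), -1) = Pow(-18, -1) = Rational(-1, 18))
Function('J')(Y) = Rational(35, 54) (Function('J')(Y) = Add(Rational(2, 3), Mul(Rational(1, 3), Rational(-1, 18))) = Add(Rational(2, 3), Rational(-1, 54)) = Rational(35, 54))
Mul(Add(-3, 34), Function('J')(7)) = Mul(Add(-3, 34), Rational(35, 54)) = Mul(31, Rational(35, 54)) = Rational(1085, 54)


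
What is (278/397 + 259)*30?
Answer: 3093030/397 ≈ 7791.0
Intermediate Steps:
(278/397 + 259)*30 = (103101/397)*30 = 3093030/397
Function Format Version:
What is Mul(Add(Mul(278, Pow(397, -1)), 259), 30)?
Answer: Rational(3093030, 397) ≈ 7791.0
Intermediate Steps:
Mul(Add(Mul(278, Pow(397, -1)), 259), 30) = Mul(Add(Mul(278, Rational(1, 397)), 259), 30) = Mul(Add(Rational(278, 397), 259), 30) = Mul(Rational(103101, 397), 30) = Rational(3093030, 397)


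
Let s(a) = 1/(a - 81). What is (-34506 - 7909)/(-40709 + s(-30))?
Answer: 941613/903740 ≈ 1.0419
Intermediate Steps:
s(a) = 1/(-81 + a)
(-34506 - 7909)/(-40709 + s(-30)) = (-34506 - 7909)/(-40709 + 1/(-81 - 30)) = -42415/(-40709 + 1/(-111)) = -42415/(-40709 - 1/111) = -42415/(-4518700/111) = -42415*(-111/4518700) = 941613/903740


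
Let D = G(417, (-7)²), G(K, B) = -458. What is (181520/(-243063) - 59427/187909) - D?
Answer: 20870012425705/45673725267 ≈ 456.94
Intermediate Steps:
D = -458
(181520/(-243063) - 59427/187909) - D = (181520/(-243063) - 59427/187909) - 1*(-458) = (181520*(-1/243063) - 59427*1/187909) + 458 = (-181520/243063 - 59427/187909) + 458 = -48553746581/45673725267 + 458 = 20870012425705/45673725267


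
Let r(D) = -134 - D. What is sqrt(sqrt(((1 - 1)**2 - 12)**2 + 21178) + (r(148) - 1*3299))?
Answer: sqrt(-3581 + sqrt(21322)) ≈ 58.609*I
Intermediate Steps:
sqrt(sqrt(((1 - 1)**2 - 12)**2 + 21178) + (r(148) - 1*3299)) = sqrt(sqrt(((1 - 1)**2 - 12)**2 + 21178) + ((-134 - 1*148) - 1*3299)) = sqrt(sqrt((0**2 - 12)**2 + 21178) + ((-134 - 148) - 3299)) = sqrt(sqrt((0 - 12)**2 + 21178) + (-282 - 3299)) = sqrt(sqrt((-12)**2 + 21178) - 3581) = sqrt(sqrt(144 + 21178) - 3581) = sqrt(sqrt(21322) - 3581) = sqrt(-3581 + sqrt(21322))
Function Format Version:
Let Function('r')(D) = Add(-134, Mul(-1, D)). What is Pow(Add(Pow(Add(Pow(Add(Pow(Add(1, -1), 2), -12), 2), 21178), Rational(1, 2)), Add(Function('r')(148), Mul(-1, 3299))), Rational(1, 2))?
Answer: Pow(Add(-3581, Pow(21322, Rational(1, 2))), Rational(1, 2)) ≈ Mul(58.609, I)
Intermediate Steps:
Pow(Add(Pow(Add(Pow(Add(Pow(Add(1, -1), 2), -12), 2), 21178), Rational(1, 2)), Add(Function('r')(148), Mul(-1, 3299))), Rational(1, 2)) = Pow(Add(Pow(Add(Pow(Add(Pow(Add(1, -1), 2), -12), 2), 21178), Rational(1, 2)), Add(Add(-134, Mul(-1, 148)), Mul(-1, 3299))), Rational(1, 2)) = Pow(Add(Pow(Add(Pow(Add(Pow(0, 2), -12), 2), 21178), Rational(1, 2)), Add(Add(-134, -148), -3299)), Rational(1, 2)) = Pow(Add(Pow(Add(Pow(Add(0, -12), 2), 21178), Rational(1, 2)), Add(-282, -3299)), Rational(1, 2)) = Pow(Add(Pow(Add(Pow(-12, 2), 21178), Rational(1, 2)), -3581), Rational(1, 2)) = Pow(Add(Pow(Add(144, 21178), Rational(1, 2)), -3581), Rational(1, 2)) = Pow(Add(Pow(21322, Rational(1, 2)), -3581), Rational(1, 2)) = Pow(Add(-3581, Pow(21322, Rational(1, 2))), Rational(1, 2))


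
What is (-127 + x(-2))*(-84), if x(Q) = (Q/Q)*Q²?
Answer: 10332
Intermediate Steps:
x(Q) = Q² (x(Q) = 1*Q² = Q²)
(-127 + x(-2))*(-84) = (-127 + (-2)²)*(-84) = (-127 + 4)*(-84) = -123*(-84) = 10332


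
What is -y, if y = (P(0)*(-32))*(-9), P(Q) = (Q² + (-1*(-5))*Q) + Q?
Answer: 0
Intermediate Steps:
P(Q) = Q² + 6*Q (P(Q) = (Q² + 5*Q) + Q = Q² + 6*Q)
y = 0 (y = ((0*(6 + 0))*(-32))*(-9) = ((0*6)*(-32))*(-9) = (0*(-32))*(-9) = 0*(-9) = 0)
-y = -1*0 = 0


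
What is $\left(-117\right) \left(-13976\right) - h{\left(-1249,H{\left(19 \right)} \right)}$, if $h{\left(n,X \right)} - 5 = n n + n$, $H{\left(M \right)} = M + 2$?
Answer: $76435$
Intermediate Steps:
$H{\left(M \right)} = 2 + M$
$h{\left(n,X \right)} = 5 + n + n^{2}$ ($h{\left(n,X \right)} = 5 + \left(n n + n\right) = 5 + \left(n^{2} + n\right) = 5 + \left(n + n^{2}\right) = 5 + n + n^{2}$)
$\left(-117\right) \left(-13976\right) - h{\left(-1249,H{\left(19 \right)} \right)} = \left(-117\right) \left(-13976\right) - \left(5 - 1249 + \left(-1249\right)^{2}\right) = 1635192 - \left(5 - 1249 + 1560001\right) = 1635192 - 1558757 = 76435$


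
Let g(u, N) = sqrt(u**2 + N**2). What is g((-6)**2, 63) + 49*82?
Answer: 4018 + 9*sqrt(65) ≈ 4090.6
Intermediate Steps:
g(u, N) = sqrt(N**2 + u**2)
g((-6)**2, 63) + 49*82 = sqrt(63**2 + ((-6)**2)**2) + 49*82 = sqrt(3969 + 36**2) + 4018 = sqrt(3969 + 1296) + 4018 = sqrt(5265) + 4018 = 9*sqrt(65) + 4018 = 4018 + 9*sqrt(65)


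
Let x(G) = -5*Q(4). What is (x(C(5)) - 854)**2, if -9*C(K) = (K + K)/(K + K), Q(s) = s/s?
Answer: 737881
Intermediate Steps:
Q(s) = 1
C(K) = -1/9 (C(K) = -(K + K)/(9*(K + K)) = -2*K/(9*(2*K)) = -2*K*1/(2*K)/9 = -1/9*1 = -1/9)
x(G) = -5 (x(G) = -5*1 = -5)
(x(C(5)) - 854)**2 = (-5 - 854)**2 = (-859)**2 = 737881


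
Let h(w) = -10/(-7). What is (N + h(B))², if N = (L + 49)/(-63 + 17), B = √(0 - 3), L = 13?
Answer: 169/25921 ≈ 0.0065198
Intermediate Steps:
B = I*√3 (B = √(-3) = I*√3 ≈ 1.732*I)
h(w) = 10/7 (h(w) = -10*(-⅐) = 10/7)
N = -31/23 (N = (13 + 49)/(-63 + 17) = 62/(-46) = 62*(-1/46) = -31/23 ≈ -1.3478)
(N + h(B))² = (-31/23 + 10/7)² = (13/161)² = 169/25921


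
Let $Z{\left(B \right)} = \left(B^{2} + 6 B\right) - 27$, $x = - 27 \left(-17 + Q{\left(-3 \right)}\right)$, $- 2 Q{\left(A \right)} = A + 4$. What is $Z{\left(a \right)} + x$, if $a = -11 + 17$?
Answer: $\frac{1035}{2} \approx 517.5$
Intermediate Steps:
$Q{\left(A \right)} = -2 - \frac{A}{2}$ ($Q{\left(A \right)} = - \frac{A + 4}{2} = - \frac{4 + A}{2} = -2 - \frac{A}{2}$)
$x = \frac{945}{2}$ ($x = - 27 \left(-17 - \frac{1}{2}\right) = \left(-27\right) \left(- \frac{35}{2}\right) = \frac{945}{2} \approx 472.5$)
$a = 6$
$Z{\left(B \right)} = -27 + B^{2} + 6 B$
$Z{\left(a \right)} + x = \left(-27 + 6^{2} + 6 \cdot 6\right) + \frac{945}{2} = \left(-27 + 36 + 36\right) + \frac{945}{2} = 45 + \frac{945}{2} = \frac{1035}{2}$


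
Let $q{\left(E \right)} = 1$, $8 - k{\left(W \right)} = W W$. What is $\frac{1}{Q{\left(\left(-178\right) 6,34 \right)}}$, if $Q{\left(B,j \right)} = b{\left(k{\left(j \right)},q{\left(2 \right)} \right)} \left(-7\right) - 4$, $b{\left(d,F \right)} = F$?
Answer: $- \frac{1}{11} \approx -0.090909$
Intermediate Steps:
$k{\left(W \right)} = 8 - W^{2}$ ($k{\left(W \right)} = 8 - W W = 8 - W^{2}$)
$Q{\left(B,j \right)} = -11$ ($Q{\left(B,j \right)} = 1 \left(-7\right) - 4 = -7 - 4 = -11$)
$\frac{1}{Q{\left(\left(-178\right) 6,34 \right)}} = \frac{1}{-11} = - \frac{1}{11}$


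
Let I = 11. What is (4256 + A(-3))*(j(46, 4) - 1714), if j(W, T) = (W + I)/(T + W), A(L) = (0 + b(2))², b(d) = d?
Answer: -36483918/5 ≈ -7.2968e+6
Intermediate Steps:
A(L) = 4 (A(L) = (0 + 2)² = 2² = 4)
j(W, T) = (11 + W)/(T + W) (j(W, T) = (W + 11)/(T + W) = (11 + W)/(T + W))
(4256 + A(-3))*(j(46, 4) - 1714) = (4256 + 4)*((11 + 46)/(4 + 46) - 1714) = 4260*(57/50 - 1714) = 4260*(-85643/50) = -36483918/5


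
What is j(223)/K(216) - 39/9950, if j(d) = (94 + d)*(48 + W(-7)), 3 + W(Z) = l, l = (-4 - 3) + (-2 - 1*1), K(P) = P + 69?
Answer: 22076827/567150 ≈ 38.926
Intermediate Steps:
K(P) = 69 + P
l = -10 (l = -7 + (-2 - 1) = -7 - 3 = -10)
W(Z) = -13 (W(Z) = -3 - 10 = -13)
j(d) = 3290 + 35*d (j(d) = (94 + d)*(48 - 13) = (94 + d)*35 = 3290 + 35*d)
j(223)/K(216) - 39/9950 = (3290 + 35*223)/(69 + 216) - 39/9950 = (3290 + 7805)/285 - 39*1/9950 = 11095*(1/285) - 39/9950 = 2219/57 - 39/9950 = 22076827/567150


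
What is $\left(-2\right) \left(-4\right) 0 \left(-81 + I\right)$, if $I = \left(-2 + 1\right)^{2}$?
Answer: $0$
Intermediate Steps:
$I = 1$ ($I = \left(-1\right)^{2} = 1$)
$\left(-2\right) \left(-4\right) 0 \left(-81 + I\right) = \left(-2\right) \left(-4\right) 0 \left(-81 + 1\right) = 8 \cdot 0 \left(-80\right) = 0 \left(-80\right) = 0$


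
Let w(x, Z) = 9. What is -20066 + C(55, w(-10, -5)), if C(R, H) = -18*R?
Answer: -21056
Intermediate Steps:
-20066 + C(55, w(-10, -5)) = -20066 - 18*55 = -20066 - 990 = -21056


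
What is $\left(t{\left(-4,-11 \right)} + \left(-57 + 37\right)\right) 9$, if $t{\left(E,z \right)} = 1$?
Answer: $-171$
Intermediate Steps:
$\left(t{\left(-4,-11 \right)} + \left(-57 + 37\right)\right) 9 = \left(1 + \left(-57 + 37\right)\right) 9 = \left(1 - 20\right) 9 = \left(-19\right) 9 = -171$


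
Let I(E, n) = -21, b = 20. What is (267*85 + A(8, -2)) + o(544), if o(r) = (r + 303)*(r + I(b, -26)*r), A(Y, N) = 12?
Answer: -9192653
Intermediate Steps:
o(r) = -20*r*(303 + r) (o(r) = (r + 303)*(r - 21*r) = (303 + r)*(-20*r) = -20*r*(303 + r))
(267*85 + A(8, -2)) + o(544) = (267*85 + 12) + 20*544*(-303 - 1*544) = (22695 + 12) + 20*544*(-303 - 544) = 22707 + 20*544*(-847) = 22707 - 9215360 = -9192653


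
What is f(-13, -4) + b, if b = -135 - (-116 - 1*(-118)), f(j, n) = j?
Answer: -150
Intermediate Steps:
b = -137 (b = -135 - (-116 + 118) = -135 - 1*2 = -135 - 2 = -137)
f(-13, -4) + b = -13 - 137 = -150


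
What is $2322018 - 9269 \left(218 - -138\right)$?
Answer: $-977746$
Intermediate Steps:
$2322018 - 9269 \left(218 - -138\right) = 2322018 - 9269 \left(218 + 138\right) = 2322018 - 9269 \cdot 356 = 2322018 - 3299764 = -977746$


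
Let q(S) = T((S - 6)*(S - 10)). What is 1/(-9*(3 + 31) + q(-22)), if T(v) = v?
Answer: 1/590 ≈ 0.0016949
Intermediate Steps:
q(S) = (-10 + S)*(-6 + S) (q(S) = (S - 6)*(S - 10) = (-6 + S)*(-10 + S) = (-10 + S)*(-6 + S))
1/(-9*(3 + 31) + q(-22)) = 1/(-9*(3 + 31) + (60 + (-22)**2 - 16*(-22))) = 1/(-9*34 + (60 + 484 + 352)) = 1/(-306 + 896) = 1/590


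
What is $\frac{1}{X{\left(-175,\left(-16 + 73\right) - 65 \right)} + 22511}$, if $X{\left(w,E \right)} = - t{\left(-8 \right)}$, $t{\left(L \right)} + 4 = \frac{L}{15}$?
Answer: $\frac{15}{337733} \approx 4.4414 \cdot 10^{-5}$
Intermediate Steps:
$t{\left(L \right)} = -4 + \frac{L}{15}$
$X{\left(w,E \right)} = \frac{68}{15}$ ($X{\left(w,E \right)} = - (-4 + \frac{1}{15} \left(-8\right)) = - (-4 - \frac{8}{15}) = \left(-1\right) \left(- \frac{68}{15}\right) = \frac{68}{15}$)
$\frac{1}{X{\left(-175,\left(-16 + 73\right) - 65 \right)} + 22511} = \frac{1}{\frac{68}{15} + 22511} = \frac{1}{\frac{337733}{15}} = \frac{15}{337733}$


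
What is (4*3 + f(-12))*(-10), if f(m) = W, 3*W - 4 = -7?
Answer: -110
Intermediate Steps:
W = -1 (W = 4/3 + (1/3)*(-7) = 4/3 - 7/3 = -1)
f(m) = -1
(4*3 + f(-12))*(-10) = (4*3 - 1)*(-10) = (12 - 1)*(-10) = 11*(-10) = -110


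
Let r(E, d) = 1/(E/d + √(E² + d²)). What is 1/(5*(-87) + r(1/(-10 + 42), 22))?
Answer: -104347203449/45391033310939 - 15488*√495617/45391033310939 ≈ -0.0022991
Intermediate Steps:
r(E, d) = 1/(√(E² + d²) + E/d)
1/(5*(-87) + r(1/(-10 + 42), 22)) = 1/(5*(-87) + 22/(1/(-10 + 42) + 22*√((1/(-10 + 42))² + 22²))) = 1/(-435 + 22/(1/32 + 22*√((1/32)² + 484))) = 1/(-435 + 22/(1/32 + 22*√(1/1024 + 484))) = 1/(-435 + 22/(1/32 + 22*√(495617/1024))) = 1/(-435 + 22/(1/32 + 22*(√495617/32))) = 1/(-435 + 22/(1/32 + 11*√495617/16))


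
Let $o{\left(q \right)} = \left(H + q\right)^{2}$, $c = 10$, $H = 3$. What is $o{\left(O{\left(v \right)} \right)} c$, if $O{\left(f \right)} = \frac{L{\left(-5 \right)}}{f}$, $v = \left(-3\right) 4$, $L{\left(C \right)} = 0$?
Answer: $90$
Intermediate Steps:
$v = -12$
$O{\left(f \right)} = 0$ ($O{\left(f \right)} = \frac{0}{f} = 0$)
$o{\left(q \right)} = \left(3 + q\right)^{2}$
$o{\left(O{\left(v \right)} \right)} c = \left(3 + 0\right)^{2} \cdot 10 = 3^{2} \cdot 10 = 9 \cdot 10 = 90$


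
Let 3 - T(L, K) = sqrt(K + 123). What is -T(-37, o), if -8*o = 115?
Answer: -3 + sqrt(1738)/4 ≈ 7.4223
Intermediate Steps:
o = -115/8 (o = -1/8*115 = -115/8 ≈ -14.375)
T(L, K) = 3 - sqrt(123 + K) (T(L, K) = 3 - sqrt(K + 123) = 3 - sqrt(123 + K))
-T(-37, o) = -(3 - sqrt(123 - 115/8)) = -(3 - sqrt(869/8)) = -(3 - sqrt(1738)/4) = -3 + sqrt(1738)/4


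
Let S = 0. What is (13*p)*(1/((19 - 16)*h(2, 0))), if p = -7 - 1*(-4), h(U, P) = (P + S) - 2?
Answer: 13/2 ≈ 6.5000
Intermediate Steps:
h(U, P) = -2 + P (h(U, P) = (P + 0) - 2 = P - 2 = -2 + P)
p = -3 (p = -7 + 4 = -3)
(13*p)*(1/((19 - 16)*h(2, 0))) = (13*(-3))*(1/((19 - 16)*(-2 + 0))) = -39/(3*(-2)) = -13*(-1)/2 = -39*(-⅙) = 13/2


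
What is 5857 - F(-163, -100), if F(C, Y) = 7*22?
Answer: 5703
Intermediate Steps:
F(C, Y) = 154
5857 - F(-163, -100) = 5857 - 1*154 = 5857 - 154 = 5703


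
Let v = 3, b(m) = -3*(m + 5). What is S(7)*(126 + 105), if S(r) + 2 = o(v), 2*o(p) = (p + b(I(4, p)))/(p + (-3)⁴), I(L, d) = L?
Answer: -495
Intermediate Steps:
b(m) = -15 - 3*m (b(m) = -3*(5 + m) = -15 - 3*m)
o(p) = (-27 + p)/(2*(81 + p)) (o(p) = ((p + (-15 - 3*4))/(p + (-3)⁴))/2 = ((p + (-15 - 12))/(p + 81))/2 = ((p - 27)/(81 + p))/2 = ((-27 + p)/(81 + p))/2 = (-27 + p)/(2*(81 + p)))
S(r) = -15/7 (S(r) = -2 + (-27 + 3)/(2*(81 + 3)) = -2 + (½)*(-24)/84 = -2 + (½)*(1/84)*(-24) = -2 - ⅐ = -15/7)
S(7)*(126 + 105) = -15*(126 + 105)/7 = -15/7*231 = -495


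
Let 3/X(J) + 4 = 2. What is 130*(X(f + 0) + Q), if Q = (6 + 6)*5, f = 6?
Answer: 7605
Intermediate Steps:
X(J) = -3/2 (X(J) = 3/(-4 + 2) = 3/(-2) = 3*(-½) = -3/2)
Q = 60 (Q = 12*5 = 60)
130*(X(f + 0) + Q) = 130*(-3/2 + 60) = 130*(117/2) = 7605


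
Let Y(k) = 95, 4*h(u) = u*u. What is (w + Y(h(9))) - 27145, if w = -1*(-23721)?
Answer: -3329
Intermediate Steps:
h(u) = u²/4 (h(u) = (u*u)/4 = u²/4)
w = 23721
(w + Y(h(9))) - 27145 = (23721 + 95) - 27145 = 23816 - 27145 = -3329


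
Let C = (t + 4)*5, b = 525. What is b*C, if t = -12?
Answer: -21000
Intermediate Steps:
C = -40 (C = (-12 + 4)*5 = -8*5 = -40)
b*C = 525*(-40) = -21000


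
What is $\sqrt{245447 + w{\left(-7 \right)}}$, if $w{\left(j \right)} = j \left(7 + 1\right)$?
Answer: $\sqrt{245391} \approx 495.37$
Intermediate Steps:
$w{\left(j \right)} = 8 j$ ($w{\left(j \right)} = j 8 = 8 j$)
$\sqrt{245447 + w{\left(-7 \right)}} = \sqrt{245447 + 8 \left(-7\right)} = \sqrt{245447 - 56} = \sqrt{245391}$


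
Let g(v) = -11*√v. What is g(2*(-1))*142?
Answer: -1562*I*√2 ≈ -2209.0*I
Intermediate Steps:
g(2*(-1))*142 = -11*I*√2*142 = -1562*I*√2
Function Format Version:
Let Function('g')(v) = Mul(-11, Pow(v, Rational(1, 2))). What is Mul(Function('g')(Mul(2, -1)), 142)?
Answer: Mul(-1562, I, Pow(2, Rational(1, 2))) ≈ Mul(-2209.0, I)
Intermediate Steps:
Mul(Function('g')(Mul(2, -1)), 142) = Mul(Mul(-11, Pow(Mul(2, -1), Rational(1, 2))), 142) = Mul(Mul(-11, Pow(-2, Rational(1, 2))), 142) = Mul(Mul(-11, Mul(I, Pow(2, Rational(1, 2)))), 142) = Mul(Mul(-11, I, Pow(2, Rational(1, 2))), 142) = Mul(-1562, I, Pow(2, Rational(1, 2)))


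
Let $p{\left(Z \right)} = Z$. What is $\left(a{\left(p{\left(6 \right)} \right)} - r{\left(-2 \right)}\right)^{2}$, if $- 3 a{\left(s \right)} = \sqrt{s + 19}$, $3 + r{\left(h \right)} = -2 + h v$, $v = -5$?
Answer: $\frac{400}{9} \approx 44.444$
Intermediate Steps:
$r{\left(h \right)} = -5 - 5 h$ ($r{\left(h \right)} = -3 + \left(-2 + h \left(-5\right)\right) = -3 - \left(2 + 5 h\right) = -5 - 5 h$)
$a{\left(s \right)} = - \frac{\sqrt{19 + s}}{3}$ ($a{\left(s \right)} = - \frac{\sqrt{s + 19}}{3} = - \frac{\sqrt{19 + s}}{3}$)
$\left(a{\left(p{\left(6 \right)} \right)} - r{\left(-2 \right)}\right)^{2} = \left(- \frac{\sqrt{19 + 6}}{3} - \left(-5 - -10\right)\right)^{2} = \left(- \frac{\sqrt{25}}{3} - \left(-5 + 10\right)\right)^{2} = \left(\left(- \frac{1}{3}\right) 5 - 5\right)^{2} = \left(- \frac{5}{3} - 5\right)^{2} = \left(- \frac{20}{3}\right)^{2} = \frac{400}{9}$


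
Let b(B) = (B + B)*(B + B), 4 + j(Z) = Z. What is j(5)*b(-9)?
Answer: 324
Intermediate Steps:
j(Z) = -4 + Z
b(B) = 4*B² (b(B) = (2*B)*(2*B) = 4*B²)
j(5)*b(-9) = (-4 + 5)*(4*(-9)²) = 1*(4*81) = 1*324 = 324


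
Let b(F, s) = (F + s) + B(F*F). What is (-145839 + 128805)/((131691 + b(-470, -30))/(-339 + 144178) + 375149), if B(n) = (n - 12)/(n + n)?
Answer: -135309728473350/2980006618483061 ≈ -0.045406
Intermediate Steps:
B(n) = (-12 + n)/(2*n) (B(n) = (-12 + n)/((2*n)) = (-12 + n)*(1/(2*n)) = (-12 + n)/(2*n))
b(F, s) = F + s + (-12 + F²)/(2*F²) (b(F, s) = (F + s) + (-12 + F*F)/(2*((F*F))) = (F + s) + (-12 + F²)/(2*(F²)) = (F + s) + (-12 + F²)/(2*F²) = F + s + (-12 + F²)/(2*F²))
(-145839 + 128805)/((131691 + b(-470, -30))/(-339 + 144178) + 375149) = (-145839 + 128805)/((131691 + (½ - 470 - 30 - 6/(-470)²))/(-339 + 144178) + 375149) = -17034/((131691 + (½ - 470 - 30 - 6*1/220900))/143839 + 375149) = -17034/((131691 + (½ - 470 - 30 - 3/110450))*(1/143839) + 375149) = -17034/((131691 - 27584889/55225)*(1/143839) + 375149) = -17034/((7245050586/55225)*(1/143839) + 375149) = -17034/(7245050586/7943508775 + 375149) = -17034/2980006618483061/7943508775 = -17034*7943508775/2980006618483061 = -135309728473350/2980006618483061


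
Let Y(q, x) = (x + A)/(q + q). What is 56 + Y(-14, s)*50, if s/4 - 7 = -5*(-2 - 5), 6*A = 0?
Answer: -244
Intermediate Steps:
A = 0 (A = (1/6)*0 = 0)
s = 168 (s = 28 + 4*(-5*(-2 - 5)) = 28 + 4*(-5*(-7)) = 28 + 4*35 = 28 + 140 = 168)
Y(q, x) = x/(2*q) (Y(q, x) = (x + 0)/(q + q) = x/((2*q)) = x*(1/(2*q)) = x/(2*q))
56 + Y(-14, s)*50 = 56 + ((1/2)*168/(-14))*50 = 56 + ((1/2)*168*(-1/14))*50 = 56 - 6*50 = 56 - 300 = -244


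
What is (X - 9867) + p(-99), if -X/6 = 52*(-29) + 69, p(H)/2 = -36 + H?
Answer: -1503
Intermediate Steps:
p(H) = -72 + 2*H (p(H) = 2*(-36 + H) = -72 + 2*H)
X = 8634 (X = -6*(52*(-29) + 69) = -6*(-1508 + 69) = -6*(-1439) = 8634)
(X - 9867) + p(-99) = (8634 - 9867) + (-72 + 2*(-99)) = -1233 + (-72 - 198) = -1233 - 270 = -1503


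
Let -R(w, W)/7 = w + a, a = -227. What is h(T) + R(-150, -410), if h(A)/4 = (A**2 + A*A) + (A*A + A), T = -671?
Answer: 5402847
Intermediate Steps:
h(A) = 4*A + 12*A**2 (h(A) = 4*((A**2 + A*A) + (A*A + A)) = 4*((A**2 + A**2) + (A**2 + A)) = 4*(2*A**2 + (A + A**2)) = 4*(A + 3*A**2) = 4*A + 12*A**2)
R(w, W) = 1589 - 7*w (R(w, W) = -7*(w - 227) = -7*(-227 + w) = 1589 - 7*w)
h(T) + R(-150, -410) = 4*(-671)*(1 + 3*(-671)) + (1589 - 7*(-150)) = 4*(-671)*(1 - 2013) + (1589 + 1050) = 4*(-671)*(-2012) + 2639 = 5400208 + 2639 = 5402847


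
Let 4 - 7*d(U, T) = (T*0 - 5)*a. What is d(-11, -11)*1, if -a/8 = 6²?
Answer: -1436/7 ≈ -205.14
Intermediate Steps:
a = -288 (a = -8*6² = -8*36 = -288)
d(U, T) = -1436/7 (d(U, T) = 4/7 - (T*0 - 5)*(-288)/7 = 4/7 - (0 - 5)*(-288)/7 = 4/7 - (-5)*(-288)/7 = 4/7 - ⅐*1440 = 4/7 - 1440/7 = -1436/7)
d(-11, -11)*1 = -1436/7*1 = -1436/7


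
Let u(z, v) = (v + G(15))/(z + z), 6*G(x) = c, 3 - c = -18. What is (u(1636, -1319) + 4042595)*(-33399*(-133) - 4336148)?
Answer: 2802059505331031/6544 ≈ 4.2819e+11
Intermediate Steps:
c = 21 (c = 3 - 1*(-18) = 3 + 18 = 21)
G(x) = 7/2 (G(x) = (1/6)*21 = 7/2)
u(z, v) = (7/2 + v)/(2*z) (u(z, v) = (v + 7/2)/(z + z) = (7/2 + v)/((2*z)) = (7/2 + v)*(1/(2*z)) = (7/2 + v)/(2*z))
(u(1636, -1319) + 4042595)*(-33399*(-133) - 4336148) = ((1/4)*(7 + 2*(-1319))/1636 + 4042595)*(-33399*(-133) - 4336148) = ((1/4)*(1/1636)*(7 - 2638) + 4042595)*(4442067 - 4336148) = ((1/4)*(1/1636)*(-2631) + 4042595)*105919 = (-2631/6544 + 4042595)*105919 = (26454739049/6544)*105919 = 2802059505331031/6544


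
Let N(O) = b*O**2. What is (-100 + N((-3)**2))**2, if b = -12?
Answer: 1149184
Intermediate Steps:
N(O) = -12*O**2
(-100 + N((-3)**2))**2 = (-100 - 12*((-3)**2)**2)**2 = (-100 - 12*9**2)**2 = (-100 - 12*81)**2 = (-100 - 972)**2 = (-1072)**2 = 1149184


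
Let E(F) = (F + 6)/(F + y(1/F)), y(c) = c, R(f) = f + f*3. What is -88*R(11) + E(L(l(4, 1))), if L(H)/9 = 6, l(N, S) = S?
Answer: -11291384/2917 ≈ -3870.9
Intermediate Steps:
R(f) = 4*f (R(f) = f + 3*f = 4*f)
L(H) = 54 (L(H) = 9*6 = 54)
E(F) = (6 + F)/(F + 1/F) (E(F) = (F + 6)/(F + 1/F) = (6 + F)/(F + 1/F))
-88*R(11) + E(L(l(4, 1))) = -352*11 + 54*(6 + 54)/(1 + 54²) = -88*44 + 54*60/(1 + 2916) = -3872 + 54*60/2917 = -3872 + 54*(1/2917)*60 = -3872 + 3240/2917 = -11291384/2917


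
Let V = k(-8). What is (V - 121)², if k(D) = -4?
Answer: 15625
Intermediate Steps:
V = -4
(V - 121)² = (-4 - 121)² = (-125)² = 15625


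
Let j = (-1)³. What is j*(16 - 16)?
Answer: 0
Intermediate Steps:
j = -1
j*(16 - 16) = -(16 - 16) = -1*0 = 0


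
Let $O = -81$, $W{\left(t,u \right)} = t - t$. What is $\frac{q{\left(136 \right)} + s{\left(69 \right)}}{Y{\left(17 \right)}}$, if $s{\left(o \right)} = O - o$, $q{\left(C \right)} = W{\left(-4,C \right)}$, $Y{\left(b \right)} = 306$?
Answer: $- \frac{25}{51} \approx -0.4902$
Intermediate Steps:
$W{\left(t,u \right)} = 0$
$q{\left(C \right)} = 0$
$s{\left(o \right)} = -81 - o$
$\frac{q{\left(136 \right)} + s{\left(69 \right)}}{Y{\left(17 \right)}} = \frac{0 - 150}{306} = \left(0 - 150\right) \frac{1}{306} = \left(-150\right) \frac{1}{306} = - \frac{25}{51}$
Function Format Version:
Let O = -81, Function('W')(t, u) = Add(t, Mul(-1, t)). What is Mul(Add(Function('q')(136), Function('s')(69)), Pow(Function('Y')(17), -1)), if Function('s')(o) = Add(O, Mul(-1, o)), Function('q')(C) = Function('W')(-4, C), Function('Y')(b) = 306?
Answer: Rational(-25, 51) ≈ -0.49020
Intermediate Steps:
Function('W')(t, u) = 0
Function('q')(C) = 0
Function('s')(o) = Add(-81, Mul(-1, o))
Mul(Add(Function('q')(136), Function('s')(69)), Pow(Function('Y')(17), -1)) = Mul(Add(0, Add(-81, Mul(-1, 69))), Pow(306, -1)) = Mul(Add(0, Add(-81, -69)), Rational(1, 306)) = Mul(Add(0, -150), Rational(1, 306)) = Mul(-150, Rational(1, 306)) = Rational(-25, 51)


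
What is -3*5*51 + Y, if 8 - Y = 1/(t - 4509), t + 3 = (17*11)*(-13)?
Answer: -5255850/6943 ≈ -757.00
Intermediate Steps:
t = -2434 (t = -3 + (17*11)*(-13) = -3 + 187*(-13) = -3 - 2431 = -2434)
Y = 55545/6943 (Y = 8 - 1/(-2434 - 4509) = 8 - 1/(-6943) = 8 - 1*(-1/6943) = 8 + 1/6943 = 55545/6943 ≈ 8.0001)
-3*5*51 + Y = -3*5*51 + 55545/6943 = -15*51 + 55545/6943 = -765 + 55545/6943 = -5255850/6943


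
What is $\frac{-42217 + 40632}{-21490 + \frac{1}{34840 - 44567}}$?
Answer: $\frac{15417295}{209033231} \approx 0.073755$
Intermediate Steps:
$\frac{-42217 + 40632}{-21490 + \frac{1}{34840 - 44567}} = - \frac{1585}{-21490 + \frac{1}{-9727}} = - \frac{1585}{-21490 - \frac{1}{9727}} = - \frac{1585}{- \frac{209033231}{9727}} = \left(-1585\right) \left(- \frac{9727}{209033231}\right) = \frac{15417295}{209033231}$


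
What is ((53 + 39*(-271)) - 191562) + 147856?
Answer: -54222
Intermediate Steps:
((53 + 39*(-271)) - 191562) + 147856 = ((53 - 10569) - 191562) + 147856 = (-10516 - 191562) + 147856 = -202078 + 147856 = -54222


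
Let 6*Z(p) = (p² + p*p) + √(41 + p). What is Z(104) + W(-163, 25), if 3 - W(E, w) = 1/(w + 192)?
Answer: 2349022/651 + √145/6 ≈ 3610.3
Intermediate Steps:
W(E, w) = 3 - 1/(192 + w) (W(E, w) = 3 - 1/(w + 192) = 3 - 1/(192 + w))
Z(p) = p²/3 + √(41 + p)/6 (Z(p) = ((p² + p*p) + √(41 + p))/6 = ((p² + p²) + √(41 + p))/6 = (2*p² + √(41 + p))/6 = (√(41 + p) + 2*p²)/6 = p²/3 + √(41 + p)/6)
Z(104) + W(-163, 25) = ((⅓)*104² + √(41 + 104)/6) + (575 + 3*25)/(192 + 25) = ((⅓)*10816 + √145/6) + (575 + 75)/217 = (10816/3 + √145/6) + (1/217)*650 = (10816/3 + √145/6) + 650/217 = 2349022/651 + √145/6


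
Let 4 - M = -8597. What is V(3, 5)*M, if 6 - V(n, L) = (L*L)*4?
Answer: -808494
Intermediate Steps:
M = 8601 (M = 4 - 1*(-8597) = 4 + 8597 = 8601)
V(n, L) = 6 - 4*L² (V(n, L) = 6 - L*L*4 = 6 - L²*4 = 6 - 4*L²)
V(3, 5)*M = (6 - 4*5²)*8601 = (6 - 4*25)*8601 = (6 - 100)*8601 = -94*8601 = -808494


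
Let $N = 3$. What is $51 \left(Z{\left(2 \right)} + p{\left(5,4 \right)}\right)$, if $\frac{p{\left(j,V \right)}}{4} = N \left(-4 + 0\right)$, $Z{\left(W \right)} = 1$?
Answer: $-2397$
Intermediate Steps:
$p{\left(j,V \right)} = -48$ ($p{\left(j,V \right)} = 4 \cdot 3 \left(-4 + 0\right) = 4 \cdot 3 \left(-4\right) = 4 \left(-12\right) = -48$)
$51 \left(Z{\left(2 \right)} + p{\left(5,4 \right)}\right) = 51 \left(1 - 48\right) = 51 \left(-47\right) = -2397$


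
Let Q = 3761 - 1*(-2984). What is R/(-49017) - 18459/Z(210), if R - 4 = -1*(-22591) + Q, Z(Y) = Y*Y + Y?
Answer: -34997781/34475290 ≈ -1.0152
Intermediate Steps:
Q = 6745 (Q = 3761 + 2984 = 6745)
Z(Y) = Y + Y² (Z(Y) = Y² + Y = Y + Y²)
R = 29340 (R = 4 + (-1*(-22591) + 6745) = 4 + (22591 + 6745) = 4 + 29336 = 29340)
R/(-49017) - 18459/Z(210) = 29340/(-49017) - 18459*1/(210*(1 + 210)) = 29340*(-1/49017) - 18459/(210*211) = -9780/16339 - 18459/44310 = -9780/16339 - 18459*1/44310 = -9780/16339 - 879/2110 = -34997781/34475290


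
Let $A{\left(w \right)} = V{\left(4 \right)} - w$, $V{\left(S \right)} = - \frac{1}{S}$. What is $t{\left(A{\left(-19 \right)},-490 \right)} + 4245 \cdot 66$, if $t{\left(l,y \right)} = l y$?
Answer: $\frac{541965}{2} \approx 2.7098 \cdot 10^{5}$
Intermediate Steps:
$A{\left(w \right)} = - \frac{1}{4} - w$
$t{\left(A{\left(-19 \right)},-490 \right)} + 4245 \cdot 66 = \left(- \frac{1}{4} - -19\right) \left(-490\right) + 4245 \cdot 66 = \left(- \frac{1}{4} + 19\right) \left(-490\right) + 280170 = \frac{75}{4} \left(-490\right) + 280170 = - \frac{18375}{2} + 280170 = \frac{541965}{2}$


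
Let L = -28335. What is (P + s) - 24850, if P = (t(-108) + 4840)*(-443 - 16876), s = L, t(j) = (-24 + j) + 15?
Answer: -81850822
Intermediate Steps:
t(j) = -9 + j
s = -28335
P = -81797637 (P = ((-9 - 108) + 4840)*(-443 - 16876) = (-117 + 4840)*(-17319) = 4723*(-17319) = -81797637)
(P + s) - 24850 = (-81797637 - 28335) - 24850 = -81825972 - 24850 = -81850822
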